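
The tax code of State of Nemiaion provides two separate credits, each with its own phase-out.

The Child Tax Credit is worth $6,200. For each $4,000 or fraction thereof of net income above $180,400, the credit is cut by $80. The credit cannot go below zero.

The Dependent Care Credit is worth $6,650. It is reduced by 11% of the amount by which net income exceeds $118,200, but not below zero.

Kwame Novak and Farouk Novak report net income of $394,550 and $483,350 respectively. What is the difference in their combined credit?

Kwame ($394,550): Child Tax Credit: income exceeds $180,400 by $214,150, which is 54 full-or-partial $4,000 increments; reduction = 54 × $80 = $4,320, leaving $1,880. Dependent Care Credit: 11% of the $276,350 excess over $118,200 is $30,398.50 ≥ base, so the credit is $0. total $1,880 + $0 = $1,880
Farouk ($483,350): Child Tax Credit: income exceeds $180,400 by $302,950, which is 76 full-or-partial $4,000 increments; reduction = 76 × $80 = $6,080, leaving $120. Dependent Care Credit: 11% of the $365,150 excess over $118,200 is $40,166.50 ≥ base, so the credit is $0. total $120 + $0 = $120
Difference: |$1,880 − $120| = $1,760.

$1,760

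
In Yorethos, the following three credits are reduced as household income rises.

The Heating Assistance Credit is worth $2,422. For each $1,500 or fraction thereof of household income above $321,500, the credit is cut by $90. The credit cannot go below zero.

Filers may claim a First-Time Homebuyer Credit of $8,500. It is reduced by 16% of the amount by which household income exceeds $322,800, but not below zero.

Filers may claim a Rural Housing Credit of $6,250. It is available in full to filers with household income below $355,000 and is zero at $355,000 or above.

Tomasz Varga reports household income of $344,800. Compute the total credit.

$12,212

Heating Assistance Credit: income exceeds $321,500 by $23,300, which is 16 full-or-partial $1,500 increments; reduction = 16 × $90 = $1,440, leaving $982.
First-Time Homebuyer Credit: 16% of the $22,000 excess over $322,800 is $3,520; credit = $8,500 − $3,520 = $4,980.
Rural Housing Credit: $344,800 is below the $355,000 cutoff, so the full $6,250 applies.
Total: $982 + $4,980 + $6,250 = $12,212.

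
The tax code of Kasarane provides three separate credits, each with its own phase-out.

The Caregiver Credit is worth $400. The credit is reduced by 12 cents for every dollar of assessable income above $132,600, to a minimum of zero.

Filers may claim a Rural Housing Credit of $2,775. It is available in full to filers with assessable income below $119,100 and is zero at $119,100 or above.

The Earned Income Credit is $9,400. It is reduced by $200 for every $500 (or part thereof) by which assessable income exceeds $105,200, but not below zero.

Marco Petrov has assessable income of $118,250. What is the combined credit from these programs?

$7,175

Caregiver Credit: $118,250 is at or below the $132,600 threshold, so the full $400 applies.
Rural Housing Credit: $118,250 is below the $119,100 cutoff, so the full $2,775 applies.
Earned Income Credit: income exceeds $105,200 by $13,050, which is 27 full-or-partial $500 increments; reduction = 27 × $200 = $5,400, leaving $4,000.
Total: $400 + $2,775 + $4,000 = $7,175.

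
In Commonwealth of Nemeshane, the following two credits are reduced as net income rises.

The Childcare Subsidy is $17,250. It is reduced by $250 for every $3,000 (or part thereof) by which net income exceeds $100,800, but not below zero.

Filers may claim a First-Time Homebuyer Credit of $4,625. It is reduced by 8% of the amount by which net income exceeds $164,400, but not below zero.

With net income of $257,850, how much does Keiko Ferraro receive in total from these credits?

Childcare Subsidy: income exceeds $100,800 by $157,050, which is 53 full-or-partial $3,000 increments; reduction = 53 × $250 = $13,250, leaving $4,000.
First-Time Homebuyer Credit: 8% of the $93,450 excess over $164,400 is $7,476 ≥ base, so the credit is $0.
Total: $4,000 + $0 = $4,000.

$4,000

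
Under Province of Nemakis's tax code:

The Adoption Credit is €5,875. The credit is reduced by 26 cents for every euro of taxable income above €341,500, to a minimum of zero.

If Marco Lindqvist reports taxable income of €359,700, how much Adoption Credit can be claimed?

Adoption Credit: 26% of the €18,200 excess over €341,500 is €4,732; credit = €5,875 − €4,732 = €1,143.

€1,143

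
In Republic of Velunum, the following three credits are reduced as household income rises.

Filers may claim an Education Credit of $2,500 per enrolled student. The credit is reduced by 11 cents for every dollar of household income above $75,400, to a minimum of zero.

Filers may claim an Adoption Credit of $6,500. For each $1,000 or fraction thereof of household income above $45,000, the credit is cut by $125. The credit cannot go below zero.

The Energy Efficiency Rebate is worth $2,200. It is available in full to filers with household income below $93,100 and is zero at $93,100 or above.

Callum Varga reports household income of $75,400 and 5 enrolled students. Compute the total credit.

Education Credit: base = 5 × $2,500 = $12,500. $75,400 is at or below the $75,400 threshold, so the full $12,500 applies.
Adoption Credit: income exceeds $45,000 by $30,400, which is 31 full-or-partial $1,000 increments; reduction = 31 × $125 = $3,875, leaving $2,625.
Energy Efficiency Rebate: $75,400 is below the $93,100 cutoff, so the full $2,200 applies.
Total: $12,500 + $2,625 + $2,200 = $17,325.

$17,325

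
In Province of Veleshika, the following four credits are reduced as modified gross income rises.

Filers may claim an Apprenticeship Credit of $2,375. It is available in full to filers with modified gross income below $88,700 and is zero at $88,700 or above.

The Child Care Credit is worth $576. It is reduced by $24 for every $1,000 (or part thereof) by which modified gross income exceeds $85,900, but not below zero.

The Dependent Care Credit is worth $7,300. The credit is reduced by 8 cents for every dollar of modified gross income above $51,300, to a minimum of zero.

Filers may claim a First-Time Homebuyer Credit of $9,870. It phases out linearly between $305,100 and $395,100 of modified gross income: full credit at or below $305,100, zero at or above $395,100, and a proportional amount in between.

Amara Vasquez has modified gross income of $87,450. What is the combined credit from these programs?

Apprenticeship Credit: $87,450 is below the $88,700 cutoff, so the full $2,375 applies.
Child Care Credit: income exceeds $85,900 by $1,550, which is 2 full-or-partial $1,000 increments; reduction = 2 × $24 = $48, leaving $528.
Dependent Care Credit: 8% of the $36,150 excess over $51,300 is $2,892; credit = $7,300 − $2,892 = $4,408.
First-Time Homebuyer Credit: $87,450 is at or below the $305,100 threshold, so the full $9,870 applies.
Total: $2,375 + $528 + $4,408 + $9,870 = $17,181.

$17,181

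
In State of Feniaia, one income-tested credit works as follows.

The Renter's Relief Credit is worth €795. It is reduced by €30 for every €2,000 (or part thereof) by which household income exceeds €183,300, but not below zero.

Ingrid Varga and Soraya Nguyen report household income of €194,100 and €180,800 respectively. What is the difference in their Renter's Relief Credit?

€180

Ingrid (€194,100): Renter's Relief Credit: income exceeds €183,300 by €10,800, which is 6 full-or-partial €2,000 increments; reduction = 6 × €30 = €180, leaving €615.
Soraya (€180,800): Renter's Relief Credit: €180,800 is at or below the €183,300 threshold, so the full €795 applies.
Difference: |€615 − €795| = €180.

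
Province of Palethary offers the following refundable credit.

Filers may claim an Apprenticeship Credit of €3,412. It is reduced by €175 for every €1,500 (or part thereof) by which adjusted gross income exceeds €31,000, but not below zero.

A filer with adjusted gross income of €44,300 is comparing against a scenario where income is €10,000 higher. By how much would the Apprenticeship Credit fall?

At €44,300 — income exceeds €31,000 by €13,300, which is 9 full-or-partial €1,500 increments; reduction = 9 × €175 = €1,575, leaving €1,837.
At €54,300 — income exceeds €31,000 by €23,300, which is 16 full-or-partial €1,500 increments; reduction = 16 × €175 = €2,800, leaving €612.
Lost: €1,837 − €612 = €1,225.

€1,225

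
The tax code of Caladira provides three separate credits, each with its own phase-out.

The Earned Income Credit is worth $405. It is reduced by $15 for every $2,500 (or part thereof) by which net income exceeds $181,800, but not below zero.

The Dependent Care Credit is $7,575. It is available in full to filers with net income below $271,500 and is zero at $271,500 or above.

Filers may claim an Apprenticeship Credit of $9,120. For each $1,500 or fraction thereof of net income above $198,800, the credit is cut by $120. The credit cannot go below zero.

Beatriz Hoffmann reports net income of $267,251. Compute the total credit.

$11,175

Earned Income Credit: income exceeds $181,800 by $85,451 → 35 increments × $15 = $525 ≥ base, so the credit is $0.
Dependent Care Credit: $267,251 is below the $271,500 cutoff, so the full $7,575 applies.
Apprenticeship Credit: income exceeds $198,800 by $68,451, which is 46 full-or-partial $1,500 increments; reduction = 46 × $120 = $5,520, leaving $3,600.
Total: $0 + $7,575 + $3,600 = $11,175.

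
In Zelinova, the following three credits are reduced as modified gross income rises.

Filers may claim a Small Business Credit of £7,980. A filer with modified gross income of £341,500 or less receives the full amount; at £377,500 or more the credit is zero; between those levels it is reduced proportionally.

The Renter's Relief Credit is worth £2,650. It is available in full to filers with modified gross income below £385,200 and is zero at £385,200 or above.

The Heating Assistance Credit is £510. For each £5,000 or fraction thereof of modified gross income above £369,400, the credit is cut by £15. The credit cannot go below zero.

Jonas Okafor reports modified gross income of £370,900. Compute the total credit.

£4,608

Small Business Credit: £370,900 is £29,400 into a £36,000 phase-out range, leaving 6,600/36,000 of the credit: £7,980 × 6,600/36,000 = £1,463.
Renter's Relief Credit: £370,900 is below the £385,200 cutoff, so the full £2,650 applies.
Heating Assistance Credit: income exceeds £369,400 by £1,500, which is 1 full-or-partial £5,000 increment; reduction = 1 × £15 = £15, leaving £495.
Total: £1,463 + £2,650 + £495 = £4,608.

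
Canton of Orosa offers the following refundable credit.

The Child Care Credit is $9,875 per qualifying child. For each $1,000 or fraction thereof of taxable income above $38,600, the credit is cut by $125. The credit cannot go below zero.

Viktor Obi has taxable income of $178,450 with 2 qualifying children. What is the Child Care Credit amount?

$2,250

Child Care Credit: base = 2 × $9,875 = $19,750. income exceeds $38,600 by $139,850, which is 140 full-or-partial $1,000 increments; reduction = 140 × $125 = $17,500, leaving $2,250.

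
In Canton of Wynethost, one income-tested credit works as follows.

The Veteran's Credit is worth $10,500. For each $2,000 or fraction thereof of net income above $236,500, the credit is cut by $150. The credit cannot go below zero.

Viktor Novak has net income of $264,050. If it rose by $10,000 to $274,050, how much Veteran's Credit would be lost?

$750

At $264,050 — income exceeds $236,500 by $27,550, which is 14 full-or-partial $2,000 increments; reduction = 14 × $150 = $2,100, leaving $8,400.
At $274,050 — income exceeds $236,500 by $37,550, which is 19 full-or-partial $2,000 increments; reduction = 19 × $150 = $2,850, leaving $7,650.
Lost: $8,400 − $7,650 = $750.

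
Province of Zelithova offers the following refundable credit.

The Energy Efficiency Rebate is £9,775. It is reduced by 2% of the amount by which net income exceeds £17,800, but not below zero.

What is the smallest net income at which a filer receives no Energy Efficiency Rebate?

The credit falls by 2% of each pound above £17,800, so it reaches zero when the excess is £9,775 / 2% = £488,750: income = £17,800 + £488,750 = £506,550.

£506,550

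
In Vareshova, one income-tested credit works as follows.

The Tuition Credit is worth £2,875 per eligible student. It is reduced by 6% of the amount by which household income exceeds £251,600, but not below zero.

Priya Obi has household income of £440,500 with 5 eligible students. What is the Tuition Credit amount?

£3,041

Tuition Credit: base = 5 × £2,875 = £14,375. 6% of the £188,900 excess over £251,600 is £11,334; credit = £14,375 − £11,334 = £3,041.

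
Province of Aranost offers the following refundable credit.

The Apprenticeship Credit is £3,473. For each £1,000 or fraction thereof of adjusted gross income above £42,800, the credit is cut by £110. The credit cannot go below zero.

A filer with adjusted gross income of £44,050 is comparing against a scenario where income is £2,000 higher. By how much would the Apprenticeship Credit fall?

At £44,050 — income exceeds £42,800 by £1,250, which is 2 full-or-partial £1,000 increments; reduction = 2 × £110 = £220, leaving £3,253.
At £46,050 — income exceeds £42,800 by £3,250, which is 4 full-or-partial £1,000 increments; reduction = 4 × £110 = £440, leaving £3,033.
Lost: £3,253 − £3,033 = £220.

£220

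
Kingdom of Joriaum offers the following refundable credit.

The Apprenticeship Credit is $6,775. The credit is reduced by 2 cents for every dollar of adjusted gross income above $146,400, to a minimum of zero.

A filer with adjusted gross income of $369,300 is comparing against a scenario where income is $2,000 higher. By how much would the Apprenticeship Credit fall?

At $369,300 — 2% of the $222,900 excess over $146,400 is $4,458; credit = $6,775 − $4,458 = $2,317.
At $371,300 — 2% of the $224,900 excess over $146,400 is $4,498; credit = $6,775 − $4,498 = $2,277.
Lost: $2,317 − $2,277 = $40.

$40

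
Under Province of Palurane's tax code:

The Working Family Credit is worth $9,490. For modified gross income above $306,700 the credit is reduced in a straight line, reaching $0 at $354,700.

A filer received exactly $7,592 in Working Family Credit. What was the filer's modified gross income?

$7,592 is 7,592/9,490 of the full $9,490, so 1,898/9,490 of the $48,000 range has been used: income = $306,700 + $48,000 × 1,898/9,490 = $316,300.

$316,300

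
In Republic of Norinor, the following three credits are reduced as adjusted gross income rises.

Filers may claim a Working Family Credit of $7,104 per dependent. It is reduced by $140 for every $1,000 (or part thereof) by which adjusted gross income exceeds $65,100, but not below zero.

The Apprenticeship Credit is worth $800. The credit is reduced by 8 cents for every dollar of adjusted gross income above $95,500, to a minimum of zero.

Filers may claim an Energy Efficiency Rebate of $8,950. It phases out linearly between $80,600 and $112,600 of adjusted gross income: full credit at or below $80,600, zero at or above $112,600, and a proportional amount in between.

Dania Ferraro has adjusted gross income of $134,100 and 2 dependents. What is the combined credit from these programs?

$4,548

Working Family Credit: base = 2 × $7,104 = $14,208. income exceeds $65,100 by $69,000, which is 69 full-or-partial $1,000 increments; reduction = 69 × $140 = $9,660, leaving $4,548.
Apprenticeship Credit: 8% of the $38,600 excess over $95,500 is $3,088 ≥ base, so the credit is $0.
Energy Efficiency Rebate: $134,100 is at or above $112,600, so the credit is $0.
Total: $4,548 + $0 + $0 = $4,548.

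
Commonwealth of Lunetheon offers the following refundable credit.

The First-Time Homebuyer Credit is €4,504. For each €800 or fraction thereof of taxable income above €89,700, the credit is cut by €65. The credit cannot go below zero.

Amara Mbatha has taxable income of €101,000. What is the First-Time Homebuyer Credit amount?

€3,529

First-Time Homebuyer Credit: income exceeds €89,700 by €11,300, which is 15 full-or-partial €800 increments; reduction = 15 × €65 = €975, leaving €3,529.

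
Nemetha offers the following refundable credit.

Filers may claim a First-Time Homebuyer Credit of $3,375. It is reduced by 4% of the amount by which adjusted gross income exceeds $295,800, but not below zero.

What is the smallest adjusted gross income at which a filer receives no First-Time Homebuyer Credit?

$380,175

The credit falls by 4% of each dollar above $295,800, so it reaches zero when the excess is $3,375 / 4% = $84,375: income = $295,800 + $84,375 = $380,175.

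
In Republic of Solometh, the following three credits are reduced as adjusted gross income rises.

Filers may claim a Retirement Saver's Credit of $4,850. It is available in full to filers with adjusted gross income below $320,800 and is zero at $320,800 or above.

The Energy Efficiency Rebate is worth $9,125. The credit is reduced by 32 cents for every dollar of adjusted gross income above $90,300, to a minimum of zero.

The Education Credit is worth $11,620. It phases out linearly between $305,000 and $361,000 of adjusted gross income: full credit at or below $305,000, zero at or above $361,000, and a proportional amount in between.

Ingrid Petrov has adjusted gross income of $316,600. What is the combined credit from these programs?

Retirement Saver's Credit: $316,600 is below the $320,800 cutoff, so the full $4,850 applies.
Energy Efficiency Rebate: 32% of the $226,300 excess over $90,300 is $72,416 ≥ base, so the credit is $0.
Education Credit: $316,600 is $11,600 into a $56,000 phase-out range, leaving 44,400/56,000 of the credit: $11,620 × 44,400/56,000 = $9,213.
Total: $4,850 + $0 + $9,213 = $14,063.

$14,063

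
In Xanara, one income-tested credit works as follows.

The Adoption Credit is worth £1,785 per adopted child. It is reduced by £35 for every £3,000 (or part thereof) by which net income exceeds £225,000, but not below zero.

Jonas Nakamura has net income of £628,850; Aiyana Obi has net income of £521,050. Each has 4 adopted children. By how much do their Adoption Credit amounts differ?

Jonas (£628,850): Adoption Credit: base = 4 × £1,785 = £7,140. income exceeds £225,000 by £403,850, which is 135 full-or-partial £3,000 increments; reduction = 135 × £35 = £4,725, leaving £2,415.
Aiyana (£521,050): Adoption Credit: base = 4 × £1,785 = £7,140. income exceeds £225,000 by £296,050, which is 99 full-or-partial £3,000 increments; reduction = 99 × £35 = £3,465, leaving £3,675.
Difference: |£2,415 − £3,675| = £1,260.

£1,260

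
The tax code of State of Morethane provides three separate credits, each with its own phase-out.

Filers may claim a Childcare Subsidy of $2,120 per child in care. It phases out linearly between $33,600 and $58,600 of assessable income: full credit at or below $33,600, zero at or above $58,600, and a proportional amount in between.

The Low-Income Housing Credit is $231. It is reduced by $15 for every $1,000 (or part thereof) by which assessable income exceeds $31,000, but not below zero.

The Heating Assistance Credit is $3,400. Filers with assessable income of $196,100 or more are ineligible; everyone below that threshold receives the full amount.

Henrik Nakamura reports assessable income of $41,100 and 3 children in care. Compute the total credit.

$7,918

Childcare Subsidy: base = 3 × $2,120 = $6,360. $41,100 is $7,500 into a $25,000 phase-out range, leaving 17,500/25,000 of the credit: $6,360 × 17,500/25,000 = $4,452.
Low-Income Housing Credit: income exceeds $31,000 by $10,100, which is 11 full-or-partial $1,000 increments; reduction = 11 × $15 = $165, leaving $66.
Heating Assistance Credit: $41,100 is below the $196,100 cutoff, so the full $3,400 applies.
Total: $4,452 + $66 + $3,400 = $7,918.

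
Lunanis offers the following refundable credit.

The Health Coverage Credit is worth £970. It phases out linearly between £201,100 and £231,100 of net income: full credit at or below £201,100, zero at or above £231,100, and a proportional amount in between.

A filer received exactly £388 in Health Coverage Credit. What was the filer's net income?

£388 is 388/970 of the full £970, so 582/970 of the £30,000 range has been used: income = £201,100 + £30,000 × 582/970 = £219,100.

£219,100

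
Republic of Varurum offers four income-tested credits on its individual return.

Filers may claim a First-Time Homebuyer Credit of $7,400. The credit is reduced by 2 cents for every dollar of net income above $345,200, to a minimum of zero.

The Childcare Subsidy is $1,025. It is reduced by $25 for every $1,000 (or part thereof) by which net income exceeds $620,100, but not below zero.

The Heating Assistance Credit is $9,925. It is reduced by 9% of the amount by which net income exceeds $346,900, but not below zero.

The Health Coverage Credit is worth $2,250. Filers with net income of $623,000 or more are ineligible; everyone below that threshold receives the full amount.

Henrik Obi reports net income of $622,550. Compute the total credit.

First-Time Homebuyer Credit: 2% of the $277,350 excess over $345,200 is $5,547; credit = $7,400 − $5,547 = $1,853.
Childcare Subsidy: income exceeds $620,100 by $2,450, which is 3 full-or-partial $1,000 increments; reduction = 3 × $25 = $75, leaving $950.
Heating Assistance Credit: 9% of the $275,650 excess over $346,900 is $24,808.50 ≥ base, so the credit is $0.
Health Coverage Credit: $622,550 is below the $623,000 cutoff, so the full $2,250 applies.
Total: $1,853 + $950 + $0 + $2,250 = $5,053.

$5,053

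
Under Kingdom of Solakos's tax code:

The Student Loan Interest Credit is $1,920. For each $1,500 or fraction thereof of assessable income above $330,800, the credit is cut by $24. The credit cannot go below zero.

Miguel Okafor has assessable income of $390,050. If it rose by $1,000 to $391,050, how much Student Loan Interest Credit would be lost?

At $390,050 — income exceeds $330,800 by $59,250, which is 40 full-or-partial $1,500 increments; reduction = 40 × $24 = $960, leaving $960.
At $391,050 — income exceeds $330,800 by $60,250, which is 41 full-or-partial $1,500 increments; reduction = 41 × $24 = $984, leaving $936.
Lost: $960 − $936 = $24.

$24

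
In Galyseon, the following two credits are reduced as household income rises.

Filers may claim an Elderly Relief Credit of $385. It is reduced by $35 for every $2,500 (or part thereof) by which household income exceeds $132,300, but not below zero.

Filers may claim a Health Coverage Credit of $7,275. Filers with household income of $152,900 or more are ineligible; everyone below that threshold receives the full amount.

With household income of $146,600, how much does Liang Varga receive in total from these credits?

$7,450

Elderly Relief Credit: income exceeds $132,300 by $14,300, which is 6 full-or-partial $2,500 increments; reduction = 6 × $35 = $210, leaving $175.
Health Coverage Credit: $146,600 is below the $152,900 cutoff, so the full $7,275 applies.
Total: $175 + $7,275 = $7,450.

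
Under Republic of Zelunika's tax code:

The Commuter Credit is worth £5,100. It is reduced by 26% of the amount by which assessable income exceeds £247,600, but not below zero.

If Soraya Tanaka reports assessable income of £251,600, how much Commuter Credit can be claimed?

Commuter Credit: 26% of the £4,000 excess over £247,600 is £1,040; credit = £5,100 − £1,040 = £4,060.

£4,060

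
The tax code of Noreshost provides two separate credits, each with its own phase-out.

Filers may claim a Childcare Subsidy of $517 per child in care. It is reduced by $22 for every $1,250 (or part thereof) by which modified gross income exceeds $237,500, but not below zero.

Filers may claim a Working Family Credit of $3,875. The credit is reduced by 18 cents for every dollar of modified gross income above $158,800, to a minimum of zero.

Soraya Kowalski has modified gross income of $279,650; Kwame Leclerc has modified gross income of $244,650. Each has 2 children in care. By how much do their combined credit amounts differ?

Soraya ($279,650): Childcare Subsidy: base = 2 × $517 = $1,034. income exceeds $237,500 by $42,150, which is 34 full-or-partial $1,250 increments; reduction = 34 × $22 = $748, leaving $286. Working Family Credit: 18% of the $120,850 excess over $158,800 is $21,753 ≥ base, so the credit is $0. total $286 + $0 = $286
Kwame ($244,650): Childcare Subsidy: base = 2 × $517 = $1,034. income exceeds $237,500 by $7,150, which is 6 full-or-partial $1,250 increments; reduction = 6 × $22 = $132, leaving $902. Working Family Credit: 18% of the $85,850 excess over $158,800 is $15,453 ≥ base, so the credit is $0. total $902 + $0 = $902
Difference: |$286 − $902| = $616.

$616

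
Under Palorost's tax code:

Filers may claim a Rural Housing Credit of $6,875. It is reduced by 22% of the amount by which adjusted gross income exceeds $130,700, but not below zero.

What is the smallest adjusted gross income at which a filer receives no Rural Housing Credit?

The credit falls by 22% of each dollar above $130,700, so it reaches zero when the excess is $6,875 / 22% = $31,250: income = $130,700 + $31,250 = $161,950.

$161,950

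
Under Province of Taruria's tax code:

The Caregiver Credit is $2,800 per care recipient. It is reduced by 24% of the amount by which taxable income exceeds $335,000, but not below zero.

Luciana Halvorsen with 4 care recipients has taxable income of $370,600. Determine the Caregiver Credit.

Caregiver Credit: base = 4 × $2,800 = $11,200. 24% of the $35,600 excess over $335,000 is $8,544; credit = $11,200 − $8,544 = $2,656.

$2,656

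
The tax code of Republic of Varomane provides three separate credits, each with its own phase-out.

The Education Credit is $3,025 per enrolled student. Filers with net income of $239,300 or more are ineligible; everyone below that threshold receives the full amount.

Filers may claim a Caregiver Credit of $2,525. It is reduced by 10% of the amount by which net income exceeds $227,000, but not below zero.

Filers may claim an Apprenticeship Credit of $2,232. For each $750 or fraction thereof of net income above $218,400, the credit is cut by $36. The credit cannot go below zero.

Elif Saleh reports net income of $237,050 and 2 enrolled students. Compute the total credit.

Education Credit: base = 2 × $3,025 = $6,050. $237,050 is below the $239,300 cutoff, so the full $6,050 applies.
Caregiver Credit: 10% of the $10,050 excess over $227,000 is $1,005; credit = $2,525 − $1,005 = $1,520.
Apprenticeship Credit: income exceeds $218,400 by $18,650, which is 25 full-or-partial $750 increments; reduction = 25 × $36 = $900, leaving $1,332.
Total: $6,050 + $1,520 + $1,332 = $8,902.

$8,902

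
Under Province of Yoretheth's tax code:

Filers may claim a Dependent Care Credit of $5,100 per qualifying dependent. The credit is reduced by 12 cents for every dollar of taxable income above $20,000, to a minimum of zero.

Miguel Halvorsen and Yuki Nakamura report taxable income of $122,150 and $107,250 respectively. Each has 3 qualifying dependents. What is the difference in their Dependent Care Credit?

$1,788

Miguel ($122,150): Dependent Care Credit: base = 3 × $5,100 = $15,300. 12% of the $102,150 excess over $20,000 is $12,258; credit = $15,300 − $12,258 = $3,042.
Yuki ($107,250): Dependent Care Credit: base = 3 × $5,100 = $15,300. 12% of the $87,250 excess over $20,000 is $10,470; credit = $15,300 − $10,470 = $4,830.
Difference: |$3,042 − $4,830| = $1,788.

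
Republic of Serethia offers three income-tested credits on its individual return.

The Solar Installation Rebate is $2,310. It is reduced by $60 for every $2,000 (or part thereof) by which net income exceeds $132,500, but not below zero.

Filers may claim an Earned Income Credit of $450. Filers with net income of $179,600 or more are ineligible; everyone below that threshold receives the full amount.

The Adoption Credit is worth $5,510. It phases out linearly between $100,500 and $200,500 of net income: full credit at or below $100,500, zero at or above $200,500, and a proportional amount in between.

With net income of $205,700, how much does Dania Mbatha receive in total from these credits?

Solar Installation Rebate: income exceeds $132,500 by $73,200, which is 37 full-or-partial $2,000 increments; reduction = 37 × $60 = $2,220, leaving $90.
Earned Income Credit: $205,700 meets or exceeds the $179,600 cutoff, so the credit is $0.
Adoption Credit: $205,700 is at or above $200,500, so the credit is $0.
Total: $90 + $0 + $0 = $90.

$90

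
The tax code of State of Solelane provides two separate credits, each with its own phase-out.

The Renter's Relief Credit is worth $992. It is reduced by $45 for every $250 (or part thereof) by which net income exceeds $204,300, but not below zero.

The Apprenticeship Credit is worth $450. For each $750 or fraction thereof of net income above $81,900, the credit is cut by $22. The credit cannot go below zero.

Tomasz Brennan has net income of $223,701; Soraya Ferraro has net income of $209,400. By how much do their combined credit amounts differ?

Tomasz ($223,701): Renter's Relief Credit: income exceeds $204,300 by $19,401 → 78 increments × $45 = $3,510 ≥ base, so the credit is $0. Apprenticeship Credit: income exceeds $81,900 by $141,801 → 190 increments × $22 = $4,180 ≥ base, so the credit is $0. total $0 + $0 = $0
Soraya ($209,400): Renter's Relief Credit: income exceeds $204,300 by $5,100, which is 21 full-or-partial $250 increments; reduction = 21 × $45 = $945, leaving $47. Apprenticeship Credit: income exceeds $81,900 by $127,500 → 170 increments × $22 = $3,740 ≥ base, so the credit is $0. total $47 + $0 = $47
Difference: |$0 − $47| = $47.

$47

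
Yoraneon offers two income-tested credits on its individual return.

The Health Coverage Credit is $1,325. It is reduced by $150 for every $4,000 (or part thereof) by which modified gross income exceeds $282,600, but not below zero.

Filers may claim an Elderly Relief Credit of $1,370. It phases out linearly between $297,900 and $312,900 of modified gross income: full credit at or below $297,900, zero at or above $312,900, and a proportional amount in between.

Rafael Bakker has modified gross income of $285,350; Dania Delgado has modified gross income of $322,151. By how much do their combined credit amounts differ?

$2,545

Rafael ($285,350): Health Coverage Credit: income exceeds $282,600 by $2,750, which is 1 full-or-partial $4,000 increment; reduction = 1 × $150 = $150, leaving $1,175. Elderly Relief Credit: $285,350 is at or below the $297,900 threshold, so the full $1,370 applies. total $1,175 + $1,370 = $2,545
Dania ($322,151): Health Coverage Credit: income exceeds $282,600 by $39,551 → 10 increments × $150 = $1,500 ≥ base, so the credit is $0. Elderly Relief Credit: $322,151 is at or above $312,900, so the credit is $0. total $0 + $0 = $0
Difference: |$2,545 − $0| = $2,545.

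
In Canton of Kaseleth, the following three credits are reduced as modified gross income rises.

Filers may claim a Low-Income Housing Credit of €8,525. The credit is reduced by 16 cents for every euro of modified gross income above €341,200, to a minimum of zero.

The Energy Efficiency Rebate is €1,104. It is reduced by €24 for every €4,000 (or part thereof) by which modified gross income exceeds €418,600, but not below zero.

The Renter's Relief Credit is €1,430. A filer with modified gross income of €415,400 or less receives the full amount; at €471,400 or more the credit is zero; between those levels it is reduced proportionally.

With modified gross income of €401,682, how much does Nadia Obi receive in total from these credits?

Low-Income Housing Credit: 16% of the €60,482 excess over €341,200 is €9,677.12 ≥ base, so the credit is €0.
Energy Efficiency Rebate: €401,682 is at or below the €418,600 threshold, so the full €1,104 applies.
Renter's Relief Credit: €401,682 is at or below the €415,400 threshold, so the full €1,430 applies.
Total: €0 + €1,104 + €1,430 = €2,534.

€2,534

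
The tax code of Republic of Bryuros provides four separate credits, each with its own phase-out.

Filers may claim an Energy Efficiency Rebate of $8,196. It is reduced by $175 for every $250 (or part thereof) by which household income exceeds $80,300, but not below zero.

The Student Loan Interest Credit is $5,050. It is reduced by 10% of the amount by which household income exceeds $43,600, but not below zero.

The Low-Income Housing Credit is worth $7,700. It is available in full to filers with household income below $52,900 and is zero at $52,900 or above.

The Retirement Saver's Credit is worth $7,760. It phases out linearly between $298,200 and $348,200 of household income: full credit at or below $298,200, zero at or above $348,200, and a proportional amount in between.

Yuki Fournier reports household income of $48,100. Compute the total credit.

$28,256

Energy Efficiency Rebate: $48,100 is at or below the $80,300 threshold, so the full $8,196 applies.
Student Loan Interest Credit: 10% of the $4,500 excess over $43,600 is $450; credit = $5,050 − $450 = $4,600.
Low-Income Housing Credit: $48,100 is below the $52,900 cutoff, so the full $7,700 applies.
Retirement Saver's Credit: $48,100 is at or below the $298,200 threshold, so the full $7,760 applies.
Total: $8,196 + $4,600 + $7,700 + $7,760 = $28,256.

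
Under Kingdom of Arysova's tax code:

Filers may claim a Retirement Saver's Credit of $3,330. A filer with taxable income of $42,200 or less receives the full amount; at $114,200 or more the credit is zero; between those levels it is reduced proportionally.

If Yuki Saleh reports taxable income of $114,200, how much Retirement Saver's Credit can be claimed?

$0

Retirement Saver's Credit: $114,200 is at or above $114,200, so the credit is $0.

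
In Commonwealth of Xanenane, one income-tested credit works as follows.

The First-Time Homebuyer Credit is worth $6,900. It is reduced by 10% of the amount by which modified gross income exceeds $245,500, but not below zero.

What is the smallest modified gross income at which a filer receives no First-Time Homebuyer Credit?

$314,500

The credit falls by 10% of each dollar above $245,500, so it reaches zero when the excess is $6,900 / 10% = $69,000: income = $245,500 + $69,000 = $314,500.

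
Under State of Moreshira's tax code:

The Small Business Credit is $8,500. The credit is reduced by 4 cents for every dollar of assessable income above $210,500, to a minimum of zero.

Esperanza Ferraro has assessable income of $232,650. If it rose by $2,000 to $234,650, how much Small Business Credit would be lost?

$80

At $232,650 — 4% of the $22,150 excess over $210,500 is $886; credit = $8,500 − $886 = $7,614.
At $234,650 — 4% of the $24,150 excess over $210,500 is $966; credit = $8,500 − $966 = $7,534.
Lost: $7,614 − $7,534 = $80.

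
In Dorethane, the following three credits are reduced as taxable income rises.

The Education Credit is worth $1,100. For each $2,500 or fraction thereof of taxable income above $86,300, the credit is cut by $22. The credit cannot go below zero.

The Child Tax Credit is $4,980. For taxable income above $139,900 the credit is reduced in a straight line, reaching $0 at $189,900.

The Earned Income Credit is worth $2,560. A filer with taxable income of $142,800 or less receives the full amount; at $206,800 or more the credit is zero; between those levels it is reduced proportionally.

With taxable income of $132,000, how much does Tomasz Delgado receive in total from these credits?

Education Credit: income exceeds $86,300 by $45,700, which is 19 full-or-partial $2,500 increments; reduction = 19 × $22 = $418, leaving $682.
Child Tax Credit: $132,000 is at or below the $139,900 threshold, so the full $4,980 applies.
Earned Income Credit: $132,000 is at or below the $142,800 threshold, so the full $2,560 applies.
Total: $682 + $4,980 + $2,560 = $8,222.

$8,222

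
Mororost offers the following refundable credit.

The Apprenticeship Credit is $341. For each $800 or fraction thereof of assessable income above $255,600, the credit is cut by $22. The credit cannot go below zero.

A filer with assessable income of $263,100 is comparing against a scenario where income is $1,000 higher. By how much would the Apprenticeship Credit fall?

At $263,100 — income exceeds $255,600 by $7,500, which is 10 full-or-partial $800 increments; reduction = 10 × $22 = $220, leaving $121.
At $264,100 — income exceeds $255,600 by $8,500, which is 11 full-or-partial $800 increments; reduction = 11 × $22 = $242, leaving $99.
Lost: $121 − $99 = $22.

$22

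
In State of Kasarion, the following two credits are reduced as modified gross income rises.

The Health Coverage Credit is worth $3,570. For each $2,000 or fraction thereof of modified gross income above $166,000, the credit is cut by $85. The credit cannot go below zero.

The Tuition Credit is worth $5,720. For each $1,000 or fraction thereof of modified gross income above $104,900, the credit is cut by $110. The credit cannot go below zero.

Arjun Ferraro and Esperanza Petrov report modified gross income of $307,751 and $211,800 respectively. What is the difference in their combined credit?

Arjun ($307,751): Health Coverage Credit: income exceeds $166,000 by $141,751 → 71 increments × $85 = $6,035 ≥ base, so the credit is $0. Tuition Credit: income exceeds $104,900 by $202,851 → 203 increments × $110 = $22,330 ≥ base, so the credit is $0. total $0 + $0 = $0
Esperanza ($211,800): Health Coverage Credit: income exceeds $166,000 by $45,800, which is 23 full-or-partial $2,000 increments; reduction = 23 × $85 = $1,955, leaving $1,615. Tuition Credit: income exceeds $104,900 by $106,900 → 107 increments × $110 = $11,770 ≥ base, so the credit is $0. total $1,615 + $0 = $1,615
Difference: |$0 − $1,615| = $1,615.

$1,615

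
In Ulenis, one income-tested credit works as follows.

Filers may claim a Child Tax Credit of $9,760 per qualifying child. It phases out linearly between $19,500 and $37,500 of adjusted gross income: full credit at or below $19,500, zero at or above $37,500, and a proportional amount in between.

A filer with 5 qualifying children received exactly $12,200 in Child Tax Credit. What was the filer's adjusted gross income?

Full credit = 5 × $9,760 = $48,800.
$12,200 is 12,200/48,800 of the full $48,800, so 36,600/48,800 of the $18,000 range has been used: income = $19,500 + $18,000 × 36,600/48,800 = $33,000.

$33,000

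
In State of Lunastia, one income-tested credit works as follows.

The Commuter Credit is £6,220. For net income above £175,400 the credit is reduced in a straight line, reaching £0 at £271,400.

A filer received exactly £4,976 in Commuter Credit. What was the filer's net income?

£194,600

£4,976 is 4,976/6,220 of the full £6,220, so 1,244/6,220 of the £96,000 range has been used: income = £175,400 + £96,000 × 1,244/6,220 = £194,600.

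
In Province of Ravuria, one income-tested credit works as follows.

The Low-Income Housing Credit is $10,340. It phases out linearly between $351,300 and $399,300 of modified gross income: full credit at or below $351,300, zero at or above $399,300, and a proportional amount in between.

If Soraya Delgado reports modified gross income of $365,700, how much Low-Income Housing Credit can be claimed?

$7,238

Low-Income Housing Credit: $365,700 is $14,400 into a $48,000 phase-out range, leaving 33,600/48,000 of the credit: $10,340 × 33,600/48,000 = $7,238.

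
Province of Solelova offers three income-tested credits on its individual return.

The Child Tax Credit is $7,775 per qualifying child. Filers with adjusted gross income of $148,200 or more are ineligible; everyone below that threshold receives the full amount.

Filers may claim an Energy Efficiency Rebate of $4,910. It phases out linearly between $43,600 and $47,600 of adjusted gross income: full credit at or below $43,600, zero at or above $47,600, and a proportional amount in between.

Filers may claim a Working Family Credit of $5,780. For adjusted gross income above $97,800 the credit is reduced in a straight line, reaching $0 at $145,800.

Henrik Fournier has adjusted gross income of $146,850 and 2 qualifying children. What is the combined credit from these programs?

Child Tax Credit: base = 2 × $7,775 = $15,550. $146,850 is below the $148,200 cutoff, so the full $15,550 applies.
Energy Efficiency Rebate: $146,850 is at or above $47,600, so the credit is $0.
Working Family Credit: $146,850 is at or above $145,800, so the credit is $0.
Total: $15,550 + $0 + $0 = $15,550.

$15,550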